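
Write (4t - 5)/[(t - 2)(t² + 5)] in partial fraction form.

At t=2: α = (4·2 - 5)/(2² + 5) = 1/3. β = -α = -1/3, γ = 4 - 2·α = 10/3
Result: (1/3)/(t - 2) - ((1/3)t - 10/3)/(t² + 5)


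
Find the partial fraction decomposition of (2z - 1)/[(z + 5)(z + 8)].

At z=-5: α = (2·(-5) - 1)/(-5 + 8) = -11/3. At z=-8: β = (2·(-8) - 1)/(-8 + 5) = 17/3
Result: (-11/3)/(z + 5) + (17/3)/(z + 8)


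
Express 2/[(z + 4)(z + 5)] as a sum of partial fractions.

2/(z + 4)(z + 5) = P/(z + 4) + Q/(z + 5). P = 2/(-4 + 5) = 2, Q = 2/(-5 + 4) = -2
Result: 2/(z + 4) - 2/(z + 5)


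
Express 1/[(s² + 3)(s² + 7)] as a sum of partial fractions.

Coefficient matching gives A = C = 0, B = 1/(7-3) = 1/4, D = -B = -1/4
Result: (1/4)/(s² + 3) - (1/4)/(s² + 7)


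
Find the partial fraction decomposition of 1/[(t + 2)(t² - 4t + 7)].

Cover-up at t = -2: α = 1/((-2)² - 4·(-2) + 7) = 1/19. Then β = -α = -1/19, γ = -α·(-4 - 2) = 6/19
Result: (1/19)/(t + 2) - ((1/19)t - 6/19)/(t² - 4t + 7)


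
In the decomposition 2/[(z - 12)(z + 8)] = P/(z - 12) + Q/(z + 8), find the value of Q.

Cover-up at z = -8: Q = 2/(-8 - 12) = -2/20 = -1/10


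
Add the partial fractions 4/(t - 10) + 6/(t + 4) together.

Common denominator (t - 10)(t + 4). Numerator: 4(t + 4) + 6(t - 10) = (4t + 16) + (6t - 60) = 10t - 44
Result: (10t - 44)/[(t - 10)(t + 4)]


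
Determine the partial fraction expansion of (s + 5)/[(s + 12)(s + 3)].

At s=-12: P = (1·(-12) + 5)/(-12 + 3) = 7/9. At s=-3: Q = (1·(-3) + 5)/(-3 + 12) = 2/9
Result: (7/9)/(s + 12) + (2/9)/(s + 3)


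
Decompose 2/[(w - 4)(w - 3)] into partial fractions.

2/(w - 4)(w - 3) = A/(w - 4) + B/(w - 3). A = 2/(4 - 3) = 2, B = 2/(3 - 4) = -2
Result: 2/(w - 4) - 2/(w - 3)


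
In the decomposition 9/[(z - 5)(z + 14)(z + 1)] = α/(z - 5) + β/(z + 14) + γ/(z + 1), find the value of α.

Cover-up at z = 5: α = 9/[(5 + 14)(5 + 1)] = 9/[(19)(6)] = 9/114 = 3/38


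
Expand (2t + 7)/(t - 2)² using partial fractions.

(2t + 7) = A(t - 2) + B. At t = 2: B = 2·2 + 7 = 11. Coeff of t: A = 2
Result: 2/(t - 2) + 11/(t - 2)²


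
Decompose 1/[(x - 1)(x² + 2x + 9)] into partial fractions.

Cover-up at x = 1: P = 1/(1² + 2·1 + 9) = 1/12. Then Q = -P = -1/12, R = -P·(2 + 1) = -1/4
Result: (1/12)/(x - 1) - ((1/12)x + 1/4)/(x² + 2x + 9)


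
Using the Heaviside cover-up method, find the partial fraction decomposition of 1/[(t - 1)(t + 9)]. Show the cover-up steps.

Cover (t - 1): set t=1, get α = 1/(1 + 9) = 1/10. Cover (t + 9): set t=-9, get β = 1/(-9 - 1) = -1/10.
Result: (1/10)/(t - 1) - (1/10)/(t + 9)


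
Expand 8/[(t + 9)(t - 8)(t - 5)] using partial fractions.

Using cover-up method: P = 4/119, Q = 8/51, R = -4/21
Result: (4/119)/(t + 9) + (8/51)/(t - 8) - (4/21)/(t - 5)


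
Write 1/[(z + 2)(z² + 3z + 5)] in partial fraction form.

Cover-up at z = -2: P = 1/((-2)² + 3·(-2) + 5) = 1/3. Then Q = -P = -1/3, R = -P·(3 - 2) = -1/3
Result: (1/3)/(z + 2) - ((1/3)z + 1/3)/(z² + 3z + 5)


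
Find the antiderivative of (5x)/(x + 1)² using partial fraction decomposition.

Decompose: α = 5, β = 5·(-1) + 0 = -5, so (5x)/(x + 1)² = 5/(x + 1) - 5/(x + 1)². Integrate: ∫ α/(x + 1) dx = 5 ln|(x + 1)|; ∫ β/(x + 1)² dx = 5/(x + 1). Sum: 5 ln|(x + 1)| + 5/(x + 1) + C


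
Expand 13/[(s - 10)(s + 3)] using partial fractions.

13/(s - 10)(s + 3) = P/(s - 10) + Q/(s + 3). P = 13/(10 + 3) = 1, Q = 13/(-3 - 10) = -1
Result: 1/(s - 10) - 1/(s + 3)


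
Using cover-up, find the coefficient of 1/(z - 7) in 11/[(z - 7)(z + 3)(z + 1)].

Cover (z - 7), set z=7: 11/[(7 + 3)(7 + 1)] = 11/80


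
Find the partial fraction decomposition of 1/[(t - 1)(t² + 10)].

Cover-up at t = 1: α = 1/(1² + 10) = 1/11. Then β = -α = -1/11, γ = -α·(0 + 1) = -1/11
Result: (1/11)/(t - 1) - ((1/11)t + 1/11)/(t² + 10)


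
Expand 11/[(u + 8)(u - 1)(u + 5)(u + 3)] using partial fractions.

Using Heaviside cover-up: (-11/135)/(u + 8) + (11/216)/(u - 1) + (11/36)/(u + 5) - (11/40)/(u + 3)


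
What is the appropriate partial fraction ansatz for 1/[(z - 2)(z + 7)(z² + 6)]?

Two linear + quadratic: A/(z - 2) + B/(z + 7) + (Cz + D)/(z² + 6)


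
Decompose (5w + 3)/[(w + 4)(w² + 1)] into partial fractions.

At w=-4: α = (5·(-4) + 3)/((-4)² + 1) = -1. β = -α = 1, γ = 5 - (-4)·α = 1
Result: -1/(w + 4) + (w + 1)/(w² + 1)


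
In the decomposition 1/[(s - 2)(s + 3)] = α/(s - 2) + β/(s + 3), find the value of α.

Cover-up at s = 2: α = 1/(2 + 3) = 1/5


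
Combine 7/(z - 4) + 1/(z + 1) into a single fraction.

Common denominator (z - 4)(z + 1). Numerator: 7(z + 1) + 1(z - 4) = (7z + 7) + (z - 4) = 8z + 3
Result: (8z + 3)/[(z - 4)(z + 1)]


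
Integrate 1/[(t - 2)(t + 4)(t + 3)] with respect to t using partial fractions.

Cover-up: α = 1/30, β = 1/6, γ = -1/5. Decomposition: (1/30)/(t - 2) + (1/6)/(t + 4) - (1/5)/(t + 3). Integrate each term: (1/30) ln|(t - 2)| + (1/6) ln|(t + 4)| - (1/5) ln|(t + 3)| + C


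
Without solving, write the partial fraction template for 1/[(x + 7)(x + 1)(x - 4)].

Three distinct linear factors: A/(x + 7) + B/(x + 1) + C/(x - 4)


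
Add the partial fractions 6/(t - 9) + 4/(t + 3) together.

Common denominator (t - 9)(t + 3). Numerator: 6(t + 3) + 4(t - 9) = (6t + 18) + (4t - 36) = 10t - 18
Result: (10t - 18)/[(t - 9)(t + 3)]


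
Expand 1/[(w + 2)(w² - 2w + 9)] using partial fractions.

Cover-up at w = -2: A = 1/((-2)² - 2·(-2) + 9) = 1/17. Then B = -A = -1/17, C = -A·(-2 - 2) = 4/17
Result: (1/17)/(w + 2) - ((1/17)w - 4/17)/(w² - 2w + 9)


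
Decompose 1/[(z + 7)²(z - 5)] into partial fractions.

Cover-up at z=5: γ = 1/(5 + 7)² = 1/144. Cover-up at z=-7: β = 1/(-7 - 5) = -1/12. Comparing z² coeff: α = -γ = -1/144
Result: (-1/144)/(z + 7) - (1/12)/(z + 7)² + (1/144)/(z - 5)


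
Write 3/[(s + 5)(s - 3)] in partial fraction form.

3/(s + 5)(s - 3) = α/(s + 5) + β/(s - 3). α = 3/(-5 - 3) = -3/8, β = 3/(3 + 5) = 3/8
Result: (-3/8)/(s + 5) + (3/8)/(s - 3)


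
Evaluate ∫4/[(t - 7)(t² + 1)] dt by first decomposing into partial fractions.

Cover-up at t=7: A = 4/(7²+1) = 2/25. Coeff matching: B = -2/25, C = -14/25. Decomposition: (2/25)/(t - 7) - ((2/25)t + 14/25)/(t² + 1). Integrate: linear → ln, quadratic → (1/2)ln + arctan: (2/25) ln|(t - 7)| - (1/25) ln(t² + 1) - (14/25) arctan(t) + C


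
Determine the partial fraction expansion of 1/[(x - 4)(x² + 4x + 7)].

Cover-up at x = 4: α = 1/(4² + 4·4 + 7) = 1/39. Then β = -α = -1/39, γ = -α·(4 + 4) = -8/39
Result: (1/39)/(x - 4) - ((1/39)x + 8/39)/(x² + 4x + 7)


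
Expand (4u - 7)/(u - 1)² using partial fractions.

(4u - 7) = α(u - 1) + β. At u = 1: β = 4·1 - 7 = -3. Coeff of u: α = 4
Result: 4/(u - 1) - 3/(u - 1)²


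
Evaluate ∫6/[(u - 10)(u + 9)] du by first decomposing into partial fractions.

Decompose: 6/[(u - 10)(u + 9)] = (6/19)/(u - 10) - (6/19)/(u + 9). Integrate each term: (6/19) ln|(u - 10)| - (6/19) ln|(u + 9)| + C


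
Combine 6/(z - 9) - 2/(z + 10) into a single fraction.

Common denominator (z - 9)(z + 10). Numerator: 6(z + 10) - 2(z - 9) = (6z + 60) - (2z - 18) = 4z + 78
Result: (4z + 78)/[(z - 9)(z + 10)]


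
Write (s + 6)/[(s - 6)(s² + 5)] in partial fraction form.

At s=6: A = (1·6 + 6)/(6² + 5) = 12/41. B = -A = -12/41, C = 1 - 6·A = -31/41
Result: (12/41)/(s - 6) - ((12/41)s + 31/41)/(s² + 5)


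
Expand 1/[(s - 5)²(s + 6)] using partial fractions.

Cover-up at s=-6: C = 1/(-6 - 5)² = 1/121. Cover-up at s=5: B = 1/(5 + 6) = 1/11. Comparing s² coeff: A = -C = -1/121
Result: (-1/121)/(s - 5) + (1/11)/(s - 5)² + (1/121)/(s + 6)


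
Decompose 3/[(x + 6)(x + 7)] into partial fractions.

3/(x + 6)(x + 7) = α/(x + 6) + β/(x + 7). α = 3/(-6 + 7) = 3, β = 3/(-7 + 6) = -3
Result: 3/(x + 6) - 3/(x + 7)


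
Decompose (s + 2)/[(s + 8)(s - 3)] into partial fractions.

At s=-8: α = (1·(-8) + 2)/(-8 - 3) = 6/11. At s=3: β = (1·3 + 2)/(3 + 8) = 5/11
Result: (6/11)/(s + 8) + (5/11)/(s - 3)


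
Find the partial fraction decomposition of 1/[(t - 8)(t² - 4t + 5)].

Cover-up at t = 8: P = 1/(8² - 4·8 + 5) = 1/37. Then Q = -P = -1/37, R = -P·(-4 + 8) = -4/37
Result: (1/37)/(t - 8) - ((1/37)t + 4/37)/(t² - 4t + 5)


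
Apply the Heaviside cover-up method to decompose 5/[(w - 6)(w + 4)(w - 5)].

Cover (w - 6), w=6: α = 5/[(6 + 4)(6 - 5)] = 1/2. Cover (w + 4), w=-4: β = 5/[(-4 - 6)(-4 - 5)] = 1/18. Cover (w - 5), w=5: γ = 5/[(5 - 6)(5 + 4)] = -5/9.
Result: (1/2)/(w - 6) + (1/18)/(w + 4) - (5/9)/(w - 5)


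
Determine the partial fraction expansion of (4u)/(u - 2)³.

(4u) = α(u - 2)² + β(u - 2) + γ. At u = 2: γ = 4·2 + 0 = 8. Coefficients: α = 0, β = 4
Result: 4/(u - 2)² + 8/(u - 2)³


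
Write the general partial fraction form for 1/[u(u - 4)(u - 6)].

Three distinct linear factors: P/u + Q/(u - 4) + R/(u - 6)


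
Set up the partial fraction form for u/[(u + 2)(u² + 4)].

Linear + irreducible quadratic: P/(u + 2) + (Qu + R)/(u² + 4)


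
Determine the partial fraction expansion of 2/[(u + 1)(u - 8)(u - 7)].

Using cover-up method: P = 1/36, Q = 2/9, R = -1/4
Result: (1/36)/(u + 1) + (2/9)/(u - 8) - (1/4)/(u - 7)


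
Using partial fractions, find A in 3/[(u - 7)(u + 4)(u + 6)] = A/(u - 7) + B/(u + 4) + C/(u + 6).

Cover-up at u = 7: A = 3/[(7 + 4)(7 + 6)] = 3/[(11)(13)] = 3/143


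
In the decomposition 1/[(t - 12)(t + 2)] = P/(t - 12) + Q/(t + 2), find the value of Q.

Cover-up at t = -2: Q = 1/(-2 - 12) = -1/14


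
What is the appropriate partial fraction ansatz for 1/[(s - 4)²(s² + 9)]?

Repeated linear + quadratic: A/(s - 4) + B/(s - 4)² + (Cs + D)/(s² + 9)


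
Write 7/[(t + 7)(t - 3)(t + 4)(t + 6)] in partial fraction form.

Using Heaviside cover-up: (-7/30)/(t + 7) + (1/90)/(t - 3) - (1/6)/(t + 4) + (7/18)/(t + 6)


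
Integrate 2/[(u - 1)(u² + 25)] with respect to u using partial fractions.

Cover-up at u=1: P = 2/(1²+25) = 1/13. Coeff matching: Q = -1/13, R = -1/13. Decomposition: (1/13)/(u - 1) - ((1/13)u + 1/13)/(u² + 25). Integrate: linear → ln, quadratic → (1/2)ln + arctan: (1/13) ln|(u - 1)| - (1/26) ln(u² + 25) - (1/65) arctan(u/5) + C


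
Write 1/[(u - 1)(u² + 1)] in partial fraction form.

Cover-up at u = 1: P = 1/(1² + 1) = 1/2. Then Q = -P = -1/2, R = -P·(0 + 1) = -1/2
Result: (1/2)/(u - 1) - ((1/2)u + 1/2)/(u² + 1)


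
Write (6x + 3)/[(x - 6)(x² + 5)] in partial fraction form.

At x=6: P = (6·6 + 3)/(6² + 5) = 39/41. Q = -P = -39/41, R = 6 - 6·P = 12/41
Result: (39/41)/(x - 6) - ((39/41)x - 12/41)/(x² + 5)


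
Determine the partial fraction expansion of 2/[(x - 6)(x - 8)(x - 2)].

Using cover-up method: P = -1/4, Q = 1/6, R = 1/12
Result: (-1/4)/(x - 6) + (1/6)/(x - 8) + (1/12)/(x - 2)


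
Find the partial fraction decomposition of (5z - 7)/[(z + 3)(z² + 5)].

At z=-3: A = (5·(-3) - 7)/((-3)² + 5) = -11/7. B = -A = 11/7, C = 5 - (-3)·A = 2/7
Result: (-11/7)/(z + 3) + ((11/7)z + 2/7)/(z² + 5)


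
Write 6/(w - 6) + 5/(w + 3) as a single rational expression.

Common denominator (w - 6)(w + 3). Numerator: 6(w + 3) + 5(w - 6) = (6w + 18) + (5w - 30) = 11w - 12
Result: (11w - 12)/[(w - 6)(w + 3)]


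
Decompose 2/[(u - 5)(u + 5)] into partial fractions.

2/(u - 5)(u + 5) = A/(u - 5) + B/(u + 5). A = 2/(5 + 5) = 1/5, B = 2/(-5 - 5) = -1/5
Result: (1/5)/(u - 5) - (1/5)/(u + 5)


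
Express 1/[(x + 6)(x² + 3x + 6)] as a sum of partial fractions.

Cover-up at x = -6: A = 1/((-6)² + 3·(-6) + 6) = 1/24. Then B = -A = -1/24, C = -A·(3 - 6) = 1/8
Result: (1/24)/(x + 6) - ((1/24)x - 1/8)/(x² + 3x + 6)


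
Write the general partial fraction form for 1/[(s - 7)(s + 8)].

Distinct linear factors: α/(s - 7) + β/(s + 8)


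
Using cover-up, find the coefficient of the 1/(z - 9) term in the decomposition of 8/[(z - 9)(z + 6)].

Cover (z - 9), set z=9: 8/((z + 6) at z=9) = 8/(15) = 8/15


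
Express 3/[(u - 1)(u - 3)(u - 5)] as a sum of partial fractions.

Using cover-up method: P = 3/8, Q = -3/4, R = 3/8
Result: (3/8)/(u - 1) - (3/4)/(u - 3) + (3/8)/(u - 5)


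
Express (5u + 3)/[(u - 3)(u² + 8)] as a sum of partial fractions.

At u=3: α = (5·3 + 3)/(3² + 8) = 18/17. β = -α = -18/17, γ = 5 - 3·α = 31/17
Result: (18/17)/(u - 3) - ((18/17)u - 31/17)/(u² + 8)


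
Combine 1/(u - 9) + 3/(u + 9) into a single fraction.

Common denominator (u - 9)(u + 9). Numerator: 1(u + 9) + 3(u - 9) = (u + 9) + (3u - 27) = 4u - 18
Result: (4u - 18)/[(u - 9)(u + 9)]


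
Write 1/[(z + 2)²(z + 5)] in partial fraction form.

Cover-up at z=-5: C = 1/(-5 + 2)² = 1/9. Cover-up at z=-2: B = 1/(-2 + 5) = 1/3. Comparing z² coeff: A = -C = -1/9
Result: (-1/9)/(z + 2) + (1/3)/(z + 2)² + (1/9)/(z + 5)


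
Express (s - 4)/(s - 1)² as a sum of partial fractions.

(s - 4) = A(s - 1) + B. At s = 1: B = 1·1 - 4 = -3. Coeff of s: A = 1
Result: 1/(s - 1) - 3/(s - 1)²


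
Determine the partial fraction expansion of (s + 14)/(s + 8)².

(s + 14) = A(s + 8) + B. At s = -8: B = 1·(-8) + 14 = 6. Coeff of s: A = 1
Result: 1/(s + 8) + 6/(s + 8)²


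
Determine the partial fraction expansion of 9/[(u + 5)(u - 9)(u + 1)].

Using cover-up method: A = 9/56, B = 9/140, C = -9/40
Result: (9/56)/(u + 5) + (9/140)/(u - 9) - (9/40)/(u + 1)


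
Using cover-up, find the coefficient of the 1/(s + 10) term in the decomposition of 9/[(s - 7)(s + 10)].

Cover (s + 10), set s=-10: 9/((s - 7) at s=-10) = 9/(-17) = -9/17


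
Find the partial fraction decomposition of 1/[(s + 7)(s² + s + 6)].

Cover-up at s = -7: α = 1/((-7)² + 1·(-7) + 6) = 1/48. Then β = -α = -1/48, γ = -α·(1 - 7) = 1/8
Result: (1/48)/(s + 7) - ((1/48)s - 1/8)/(s² + s + 6)


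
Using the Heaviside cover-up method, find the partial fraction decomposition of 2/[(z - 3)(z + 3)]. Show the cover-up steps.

Cover (z - 3): set z=3, get P = 2/(3 + 3) = 1/3. Cover (z + 3): set z=-3, get Q = 2/(-3 - 3) = -1/3.
Result: (1/3)/(z - 3) - (1/3)/(z + 3)


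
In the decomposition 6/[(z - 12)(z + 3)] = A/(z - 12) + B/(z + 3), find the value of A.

Cover-up at z = 12: A = 6/(12 + 3) = 6/15 = 2/5


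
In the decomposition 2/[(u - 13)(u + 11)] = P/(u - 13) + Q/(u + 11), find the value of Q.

Cover-up at u = -11: Q = 2/(-11 - 13) = -2/24 = -1/12


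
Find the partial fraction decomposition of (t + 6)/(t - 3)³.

(t + 6) = P(t - 3)² + Q(t - 3) + R. At t = 3: R = 1·3 + 6 = 9. Coefficients: P = 0, Q = 1
Result: 1/(t - 3)² + 9/(t - 3)³


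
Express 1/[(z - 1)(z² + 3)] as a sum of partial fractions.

Cover-up at z = 1: A = 1/(1² + 3) = 1/4. Then B = -A = -1/4, C = -A·(0 + 1) = -1/4
Result: (1/4)/(z - 1) - ((1/4)z + 1/4)/(z² + 3)


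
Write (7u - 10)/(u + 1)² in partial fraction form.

(7u - 10) = A(u + 1) + B. At u = -1: B = 7·(-1) - 10 = -17. Coeff of u: A = 7
Result: 7/(u + 1) - 17/(u + 1)²


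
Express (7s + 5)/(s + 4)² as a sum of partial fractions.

(7s + 5) = α(s + 4) + β. At s = -4: β = 7·(-4) + 5 = -23. Coeff of s: α = 7
Result: 7/(s + 4) - 23/(s + 4)²


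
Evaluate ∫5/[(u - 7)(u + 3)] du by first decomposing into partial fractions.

Decompose: 5/[(u - 7)(u + 3)] = (1/2)/(u - 7) - (1/2)/(u + 3). Integrate each term: (1/2) ln|(u - 7)| - (1/2) ln|(u + 3)| + C


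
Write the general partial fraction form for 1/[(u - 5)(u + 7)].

Distinct linear factors: α/(u - 5) + β/(u + 7)


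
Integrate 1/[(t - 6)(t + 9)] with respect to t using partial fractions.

Decompose: 1/[(t - 6)(t + 9)] = (1/15)/(t - 6) - (1/15)/(t + 9). Integrate each term: (1/15) ln|(t - 6)| - (1/15) ln|(t + 9)| + C


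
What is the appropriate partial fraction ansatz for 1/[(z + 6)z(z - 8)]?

Three distinct linear factors: α/(z + 6) + β/z + γ/(z - 8)


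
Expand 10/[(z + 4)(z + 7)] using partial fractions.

10/(z + 4)(z + 7) = α/(z + 4) + β/(z + 7). α = 10/(-4 + 7) = 10/3, β = 10/(-7 + 4) = -10/3
Result: (10/3)/(z + 4) - (10/3)/(z + 7)


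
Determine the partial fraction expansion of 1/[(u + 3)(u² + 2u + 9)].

Cover-up at u = -3: α = 1/((-3)² + 2·(-3) + 9) = 1/12. Then β = -α = -1/12, γ = -α·(2 - 3) = 1/12
Result: (1/12)/(u + 3) - ((1/12)u - 1/12)/(u² + 2u + 9)


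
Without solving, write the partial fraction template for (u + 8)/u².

Repeated linear factor: P/u + Q/u²


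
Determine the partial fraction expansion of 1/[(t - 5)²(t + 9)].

Cover-up at t=-9: C = 1/(-9 - 5)² = 1/196. Cover-up at t=5: B = 1/(5 + 9) = 1/14. Comparing t² coeff: A = -C = -1/196
Result: (-1/196)/(t - 5) + (1/14)/(t - 5)² + (1/196)/(t + 9)


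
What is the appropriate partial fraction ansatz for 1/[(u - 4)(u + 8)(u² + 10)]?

Two linear + quadratic: P/(u - 4) + Q/(u + 8) + (Ru + S)/(u² + 10)


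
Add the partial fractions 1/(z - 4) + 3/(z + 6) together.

Common denominator (z - 4)(z + 6). Numerator: 1(z + 6) + 3(z - 4) = (z + 6) + (3z - 12) = 4z - 6
Result: (4z - 6)/[(z - 4)(z + 6)]


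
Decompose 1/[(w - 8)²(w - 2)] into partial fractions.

Cover-up at w=2: γ = 1/(2 - 8)² = 1/36. Cover-up at w=8: β = 1/(8 - 2) = 1/6. Comparing w² coeff: α = -γ = -1/36
Result: (-1/36)/(w - 8) + (1/6)/(w - 8)² + (1/36)/(w - 2)


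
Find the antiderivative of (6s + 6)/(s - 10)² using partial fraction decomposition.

Decompose: P = 6, Q = 6·10 + 6 = 66, so (6s + 6)/(s - 10)² = 6/(s - 10) + 66/(s - 10)². Integrate: ∫ P/(s - 10) ds = 6 ln|(s - 10)|; ∫ Q/(s - 10)² ds = -66/(s - 10). Sum: 6 ln|(s - 10)| - 66/(s - 10) + C


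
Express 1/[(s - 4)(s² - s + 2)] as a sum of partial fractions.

Cover-up at s = 4: α = 1/(4² - 1·4 + 2) = 1/14. Then β = -α = -1/14, γ = -α·(-1 + 4) = -3/14
Result: (1/14)/(s - 4) - ((1/14)s + 3/14)/(s² - s + 2)


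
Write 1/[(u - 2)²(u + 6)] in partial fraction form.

Cover-up at u=-6: C = 1/(-6 - 2)² = 1/64. Cover-up at u=2: B = 1/(2 + 6) = 1/8. Comparing u² coeff: A = -C = -1/64
Result: (-1/64)/(u - 2) + (1/8)/(u - 2)² + (1/64)/(u + 6)


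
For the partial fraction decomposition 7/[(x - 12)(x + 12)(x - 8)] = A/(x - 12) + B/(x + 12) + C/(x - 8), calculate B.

Cover-up at x = -12: B = 7/[(-12 - 12)(-12 - 8)] = 7/[(-24)(-20)] = 7/480


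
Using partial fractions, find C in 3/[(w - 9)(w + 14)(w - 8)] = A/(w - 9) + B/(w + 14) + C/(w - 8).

Cover-up at w = 8: C = 3/[(8 - 9)(8 + 14)] = 3/[(-1)(22)] = -3/22


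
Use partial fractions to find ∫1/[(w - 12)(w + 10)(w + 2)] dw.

Cover-up: A = 1/308, B = 1/176, C = -1/112. Decomposition: (1/308)/(w - 12) + (1/176)/(w + 10) - (1/112)/(w + 2). Integrate each term: (1/308) ln|(w - 12)| + (1/176) ln|(w + 10)| - (1/112) ln|(w + 2)| + C


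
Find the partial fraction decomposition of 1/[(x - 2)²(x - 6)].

Cover-up at x=6: γ = 1/(6 - 2)² = 1/16. Cover-up at x=2: β = 1/(2 - 6) = -1/4. Comparing x² coeff: α = -γ = -1/16
Result: (-1/16)/(x - 2) - (1/4)/(x - 2)² + (1/16)/(x - 6)


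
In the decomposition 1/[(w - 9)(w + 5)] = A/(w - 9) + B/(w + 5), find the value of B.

Cover-up at w = -5: B = 1/(-5 - 9) = -1/14


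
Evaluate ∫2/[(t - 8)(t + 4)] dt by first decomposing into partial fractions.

Decompose: 2/[(t - 8)(t + 4)] = (1/6)/(t - 8) - (1/6)/(t + 4). Integrate each term: (1/6) ln|(t - 8)| - (1/6) ln|(t + 4)| + C


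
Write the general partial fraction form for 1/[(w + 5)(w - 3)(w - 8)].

Three distinct linear factors: α/(w + 5) + β/(w - 3) + γ/(w - 8)


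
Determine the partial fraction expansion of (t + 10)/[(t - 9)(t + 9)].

At t=9: α = (1·9 + 10)/(9 + 9) = 19/18. At t=-9: β = (1·(-9) + 10)/(-9 - 9) = -1/18
Result: (19/18)/(t - 9) - (1/18)/(t + 9)


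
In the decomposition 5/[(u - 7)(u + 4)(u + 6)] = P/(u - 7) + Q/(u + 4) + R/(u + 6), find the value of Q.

Cover-up at u = -4: Q = 5/[(-4 - 7)(-4 + 6)] = 5/[(-11)(2)] = -5/22


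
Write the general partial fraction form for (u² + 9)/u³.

Repeated linear factor (power 3): P/u + Q/u² + R/u³


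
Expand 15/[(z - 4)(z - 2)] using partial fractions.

15/(z - 4)(z - 2) = A/(z - 4) + B/(z - 2). A = 15/(4 - 2) = 15/2, B = 15/(2 - 4) = -15/2
Result: (15/2)/(z - 4) - (15/2)/(z - 2)


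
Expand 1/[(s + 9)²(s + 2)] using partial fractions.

Cover-up at s=-2: γ = 1/(-2 + 9)² = 1/49. Cover-up at s=-9: β = 1/(-9 + 2) = -1/7. Comparing s² coeff: α = -γ = -1/49
Result: (-1/49)/(s + 9) - (1/7)/(s + 9)² + (1/49)/(s + 2)


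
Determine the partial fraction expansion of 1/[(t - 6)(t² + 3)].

Cover-up at t = 6: P = 1/(6² + 3) = 1/39. Then Q = -P = -1/39, R = -P·(0 + 6) = -2/13
Result: (1/39)/(t - 6) - ((1/39)t + 2/13)/(t² + 3)


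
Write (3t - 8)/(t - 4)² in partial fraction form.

(3t - 8) = α(t - 4) + β. At t = 4: β = 3·4 - 8 = 4. Coeff of t: α = 3
Result: 3/(t - 4) + 4/(t - 4)²


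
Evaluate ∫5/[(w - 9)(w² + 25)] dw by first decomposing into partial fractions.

Cover-up at w=9: P = 5/(9²+25) = 5/106. Coeff matching: Q = -5/106, R = -45/106. Decomposition: (5/106)/(w - 9) - ((5/106)w + 45/106)/(w² + 25). Integrate: linear → ln, quadratic → (1/2)ln + arctan: (5/106) ln|(w - 9)| - (5/212) ln(w² + 25) - (9/106) arctan(w/5) + C


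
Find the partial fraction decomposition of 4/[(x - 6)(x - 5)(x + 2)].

Using cover-up method: α = 1/2, β = -4/7, γ = 1/14
Result: (1/2)/(x - 6) - (4/7)/(x - 5) + (1/14)/(x + 2)


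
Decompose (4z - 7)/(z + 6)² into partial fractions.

(4z - 7) = P(z + 6) + Q. At z = -6: Q = 4·(-6) - 7 = -31. Coeff of z: P = 4
Result: 4/(z + 6) - 31/(z + 6)²


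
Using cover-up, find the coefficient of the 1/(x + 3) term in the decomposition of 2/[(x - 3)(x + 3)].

Cover (x + 3), set x=-3: 2/((x - 3) at x=-3) = 2/(-6) = -1/3


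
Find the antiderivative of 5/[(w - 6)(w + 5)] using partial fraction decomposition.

Decompose: 5/[(w - 6)(w + 5)] = (5/11)/(w - 6) - (5/11)/(w + 5). Integrate each term: (5/11) ln|(w - 6)| - (5/11) ln|(w + 5)| + C


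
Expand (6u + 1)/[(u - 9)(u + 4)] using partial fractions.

At u=9: P = (6·9 + 1)/(9 + 4) = 55/13. At u=-4: Q = (6·(-4) + 1)/(-4 - 9) = 23/13
Result: (55/13)/(u - 9) + (23/13)/(u + 4)


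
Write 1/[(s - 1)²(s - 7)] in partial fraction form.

Cover-up at s=7: γ = 1/(7 - 1)² = 1/36. Cover-up at s=1: β = 1/(1 - 7) = -1/6. Comparing s² coeff: α = -γ = -1/36
Result: (-1/36)/(s - 1) - (1/6)/(s - 1)² + (1/36)/(s - 7)


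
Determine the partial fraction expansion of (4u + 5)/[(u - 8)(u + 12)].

At u=8: α = (4·8 + 5)/(8 + 12) = 37/20. At u=-12: β = (4·(-12) + 5)/(-12 - 8) = 43/20
Result: (37/20)/(u - 8) + (43/20)/(u + 12)


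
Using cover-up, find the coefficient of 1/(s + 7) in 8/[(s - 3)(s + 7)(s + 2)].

Cover (s + 7), set s=-7: 8/[(-7 - 3)(-7 + 2)] = 4/25


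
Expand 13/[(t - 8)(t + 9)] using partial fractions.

13/(t - 8)(t + 9) = α/(t - 8) + β/(t + 9). α = 13/(8 + 9) = 13/17, β = 13/(-9 - 8) = -13/17
Result: (13/17)/(t - 8) - (13/17)/(t + 9)


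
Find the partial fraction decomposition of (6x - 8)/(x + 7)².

(6x - 8) = A(x + 7) + B. At x = -7: B = 6·(-7) - 8 = -50. Coeff of x: A = 6
Result: 6/(x + 7) - 50/(x + 7)²


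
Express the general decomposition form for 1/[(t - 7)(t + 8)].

Distinct linear factors: A/(t - 7) + B/(t + 8)


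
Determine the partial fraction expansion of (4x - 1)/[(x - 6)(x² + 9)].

At x=6: A = (4·6 - 1)/(6² + 9) = 23/45. B = -A = -23/45, C = 4 - 6·A = 14/15
Result: (23/45)/(x - 6) - ((23/45)x - 14/15)/(x² + 9)


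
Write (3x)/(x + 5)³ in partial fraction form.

(3x) = A(x + 5)² + B(x + 5) + C. At x = -5: C = 3·(-5) + 0 = -15. Coefficients: A = 0, B = 3
Result: 3/(x + 5)² - 15/(x + 5)³


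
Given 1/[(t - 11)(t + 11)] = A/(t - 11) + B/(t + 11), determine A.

Cover-up at t = 11: A = 1/(11 + 11) = 1/22


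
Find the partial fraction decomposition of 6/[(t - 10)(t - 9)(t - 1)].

Using cover-up method: α = 2/3, β = -3/4, γ = 1/12
Result: (2/3)/(t - 10) - (3/4)/(t - 9) + (1/12)/(t - 1)


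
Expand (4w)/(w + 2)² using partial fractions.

(4w) = α(w + 2) + β. At w = -2: β = 4·(-2) + 0 = -8. Coeff of w: α = 4
Result: 4/(w + 2) - 8/(w + 2)²


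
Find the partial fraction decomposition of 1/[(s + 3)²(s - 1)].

Cover-up at s=1: γ = 1/(1 + 3)² = 1/16. Cover-up at s=-3: β = 1/(-3 - 1) = -1/4. Comparing s² coeff: α = -γ = -1/16
Result: (-1/16)/(s + 3) - (1/4)/(s + 3)² + (1/16)/(s - 1)


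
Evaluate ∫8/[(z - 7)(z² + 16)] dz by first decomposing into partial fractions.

Cover-up at z=7: α = 8/(7²+16) = 8/65. Coeff matching: β = -8/65, γ = -56/65. Decomposition: (8/65)/(z - 7) - ((8/65)z + 56/65)/(z² + 16). Integrate: linear → ln, quadratic → (1/2)ln + arctan: (8/65) ln|(z - 7)| - (4/65) ln(z² + 16) - (14/65) arctan(z/4) + C


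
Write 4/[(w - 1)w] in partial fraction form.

4/(w - 1)w = P/(w - 1) + Q/w. P = 4/(1 - 0) = 4, Q = 4/(0 - 1) = -4
Result: 4/(w - 1) - 4/w


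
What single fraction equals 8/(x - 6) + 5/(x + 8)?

Common denominator (x - 6)(x + 8). Numerator: 8(x + 8) + 5(x - 6) = (8x + 64) + (5x - 30) = 13x + 34
Result: (13x + 34)/[(x - 6)(x + 8)]


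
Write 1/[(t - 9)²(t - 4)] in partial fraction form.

Cover-up at t=4: R = 1/(4 - 9)² = 1/25. Cover-up at t=9: Q = 1/(9 - 4) = 1/5. Comparing t² coeff: P = -R = -1/25
Result: (-1/25)/(t - 9) + (1/5)/(t - 9)² + (1/25)/(t - 4)


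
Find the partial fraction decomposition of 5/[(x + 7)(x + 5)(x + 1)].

Using cover-up method: P = 5/12, Q = -5/8, R = 5/24
Result: (5/12)/(x + 7) - (5/8)/(x + 5) + (5/24)/(x + 1)


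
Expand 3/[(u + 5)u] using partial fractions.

3/(u + 5)u = A/(u + 5) + B/u. A = 3/(-5 - 0) = -3/5, B = 3/(0 + 5) = 3/5
Result: (-3/5)/(u + 5) + (3/5)/u


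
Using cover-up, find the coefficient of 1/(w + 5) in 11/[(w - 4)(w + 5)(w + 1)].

Cover (w + 5), set w=-5: 11/[(-5 - 4)(-5 + 1)] = 11/36


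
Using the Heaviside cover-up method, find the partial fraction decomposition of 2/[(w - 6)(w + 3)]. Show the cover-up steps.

Cover (w - 6): set w=6, get A = 2/(6 + 3) = 2/9. Cover (w + 3): set w=-3, get B = 2/(-3 - 6) = -2/9.
Result: (2/9)/(w - 6) - (2/9)/(w + 3)


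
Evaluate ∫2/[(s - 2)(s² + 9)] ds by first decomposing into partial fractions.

Cover-up at s=2: A = 2/(2²+9) = 2/13. Coeff matching: B = -2/13, C = -4/13. Decomposition: (2/13)/(s - 2) - ((2/13)s + 4/13)/(s² + 9). Integrate: linear → ln, quadratic → (1/2)ln + arctan: (2/13) ln|(s - 2)| - (1/13) ln(s² + 9) - (4/39) arctan(s/3) + C


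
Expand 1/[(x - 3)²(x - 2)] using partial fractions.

Cover-up at x=2: C = 1/(2 - 3)² = 1. Cover-up at x=3: B = 1/(3 - 2) = 1. Comparing x² coeff: A = -C = -1
Result: -1/(x - 3) + 1/(x - 3)² + 1/(x - 2)


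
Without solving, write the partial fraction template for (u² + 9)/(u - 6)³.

Repeated linear factor (power 3): P/(u - 6) + Q/(u - 6)² + R/(u - 6)³


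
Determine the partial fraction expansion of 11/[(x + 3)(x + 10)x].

Using cover-up method: P = -11/21, Q = 11/70, R = 11/30
Result: (-11/21)/(x + 3) + (11/70)/(x + 10) + (11/30)/x


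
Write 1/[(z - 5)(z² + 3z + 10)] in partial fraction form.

Cover-up at z = 5: α = 1/(5² + 3·5 + 10) = 1/50. Then β = -α = -1/50, γ = -α·(3 + 5) = -4/25
Result: (1/50)/(z - 5) - ((1/50)z + 4/25)/(z² + 3z + 10)


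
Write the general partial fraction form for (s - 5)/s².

Repeated linear factor: α/s + β/s²


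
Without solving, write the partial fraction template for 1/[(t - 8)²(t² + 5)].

Repeated linear + quadratic: α/(t - 8) + β/(t - 8)² + (γt + δ)/(t² + 5)


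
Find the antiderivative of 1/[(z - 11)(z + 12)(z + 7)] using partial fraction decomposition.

Cover-up: α = 1/414, β = 1/115, γ = -1/90. Decomposition: (1/414)/(z - 11) + (1/115)/(z + 12) - (1/90)/(z + 7). Integrate each term: (1/414) ln|(z - 11)| + (1/115) ln|(z + 12)| - (1/90) ln|(z + 7)| + C


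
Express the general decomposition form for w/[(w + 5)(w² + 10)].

Linear + irreducible quadratic: α/(w + 5) + (βw + γ)/(w² + 10)


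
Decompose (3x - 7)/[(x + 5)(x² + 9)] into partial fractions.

At x=-5: α = (3·(-5) - 7)/((-5)² + 9) = -11/17. β = -α = 11/17, γ = 3 - (-5)·α = -4/17
Result: (-11/17)/(x + 5) + ((11/17)x - 4/17)/(x² + 9)


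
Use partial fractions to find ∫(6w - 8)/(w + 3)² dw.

Decompose: α = 6, β = 6·(-3) - 8 = -26, so (6w - 8)/(w + 3)² = 6/(w + 3) - 26/(w + 3)². Integrate: ∫ α/(w + 3) dw = 6 ln|(w + 3)|; ∫ β/(w + 3)² dw = 26/(w + 3). Sum: 6 ln|(w + 3)| + 26/(w + 3) + C


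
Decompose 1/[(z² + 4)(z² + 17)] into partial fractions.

Coefficient matching gives α = γ = 0, β = 1/(17-4) = 1/13, δ = -β = -1/13
Result: (1/13)/(z² + 4) - (1/13)/(z² + 17)


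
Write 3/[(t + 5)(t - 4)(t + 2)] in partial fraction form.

Using cover-up method: α = 1/9, β = 1/18, γ = -1/6
Result: (1/9)/(t + 5) + (1/18)/(t - 4) - (1/6)/(t + 2)


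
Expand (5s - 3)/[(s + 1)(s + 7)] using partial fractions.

At s=-1: A = (5·(-1) - 3)/(-1 + 7) = -4/3. At s=-7: B = (5·(-7) - 3)/(-7 + 1) = 19/3
Result: (-4/3)/(s + 1) + (19/3)/(s + 7)


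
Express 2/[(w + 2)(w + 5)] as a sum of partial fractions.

2/(w + 2)(w + 5) = P/(w + 2) + Q/(w + 5). P = 2/(-2 + 5) = 2/3, Q = 2/(-5 + 2) = -2/3
Result: (2/3)/(w + 2) - (2/3)/(w + 5)


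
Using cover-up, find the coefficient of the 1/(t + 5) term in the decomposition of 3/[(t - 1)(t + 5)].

Cover (t + 5), set t=-5: 3/((t - 1) at t=-5) = 3/(-6) = -1/2


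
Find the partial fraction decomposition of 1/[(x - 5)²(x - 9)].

Cover-up at x=9: C = 1/(9 - 5)² = 1/16. Cover-up at x=5: B = 1/(5 - 9) = -1/4. Comparing x² coeff: A = -C = -1/16
Result: (-1/16)/(x - 5) - (1/4)/(x - 5)² + (1/16)/(x - 9)


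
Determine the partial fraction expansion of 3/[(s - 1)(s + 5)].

3/(s - 1)(s + 5) = α/(s - 1) + β/(s + 5). α = 3/(1 + 5) = 1/2, β = 3/(-5 - 1) = -1/2
Result: (1/2)/(s - 1) - (1/2)/(s + 5)


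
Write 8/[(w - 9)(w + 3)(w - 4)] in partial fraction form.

Using cover-up method: P = 2/15, Q = 2/21, R = -8/35
Result: (2/15)/(w - 9) + (2/21)/(w + 3) - (8/35)/(w - 4)


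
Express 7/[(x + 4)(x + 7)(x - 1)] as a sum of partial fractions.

Using cover-up method: A = -7/15, B = 7/24, C = 7/40
Result: (-7/15)/(x + 4) + (7/24)/(x + 7) + (7/40)/(x - 1)


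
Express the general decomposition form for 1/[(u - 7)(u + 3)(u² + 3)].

Two linear + quadratic: α/(u - 7) + β/(u + 3) + (γu + δ)/(u² + 3)


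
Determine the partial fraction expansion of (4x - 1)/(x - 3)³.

(4x - 1) = A(x - 3)² + B(x - 3) + C. At x = 3: C = 4·3 - 1 = 11. Coefficients: A = 0, B = 4
Result: 4/(x - 3)² + 11/(x - 3)³


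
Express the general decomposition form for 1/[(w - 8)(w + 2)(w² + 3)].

Two linear + quadratic: α/(w - 8) + β/(w + 2) + (γw + δ)/(w² + 3)


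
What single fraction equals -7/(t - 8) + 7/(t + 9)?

Common denominator (t - 8)(t + 9). Numerator: -7(t + 9) + 7(t - 8) = (-7t - 63) + (7t - 56) = -119
Result: (-119)/[(t - 8)(t + 9)]


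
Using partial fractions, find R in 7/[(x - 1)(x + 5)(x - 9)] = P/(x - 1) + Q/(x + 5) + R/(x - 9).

Cover-up at x = 9: R = 7/[(9 - 1)(9 + 5)] = 7/[(8)(14)] = 7/112 = 1/16


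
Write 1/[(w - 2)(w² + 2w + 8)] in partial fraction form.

Cover-up at w = 2: α = 1/(2² + 2·2 + 8) = 1/16. Then β = -α = -1/16, γ = -α·(2 + 2) = -1/4
Result: (1/16)/(w - 2) - ((1/16)w + 1/4)/(w² + 2w + 8)


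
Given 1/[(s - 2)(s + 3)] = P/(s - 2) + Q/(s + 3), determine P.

Cover-up at s = 2: P = 1/(2 + 3) = 1/5


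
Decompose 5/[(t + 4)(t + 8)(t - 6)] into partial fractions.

Using cover-up method: A = -1/8, B = 5/56, C = 1/28
Result: (-1/8)/(t + 4) + (5/56)/(t + 8) + (1/28)/(t - 6)


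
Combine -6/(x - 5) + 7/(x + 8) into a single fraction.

Common denominator (x - 5)(x + 8). Numerator: -6(x + 8) + 7(x - 5) = (-6x - 48) + (7x - 35) = x - 83
Result: (x - 83)/[(x - 5)(x + 8)]


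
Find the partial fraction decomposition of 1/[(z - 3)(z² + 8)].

Cover-up at z = 3: P = 1/(3² + 8) = 1/17. Then Q = -P = -1/17, R = -P·(0 + 3) = -3/17
Result: (1/17)/(z - 3) - ((1/17)z + 3/17)/(z² + 8)


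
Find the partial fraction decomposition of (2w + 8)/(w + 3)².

(2w + 8) = α(w + 3) + β. At w = -3: β = 2·(-3) + 8 = 2. Coeff of w: α = 2
Result: 2/(w + 3) + 2/(w + 3)²


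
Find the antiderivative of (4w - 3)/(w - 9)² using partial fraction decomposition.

Decompose: A = 4, B = 4·9 - 3 = 33, so (4w - 3)/(w - 9)² = 4/(w - 9) + 33/(w - 9)². Integrate: ∫ A/(w - 9) dw = 4 ln|(w - 9)|; ∫ B/(w - 9)² dw = -33/(w - 9). Sum: 4 ln|(w - 9)| - 33/(w - 9) + C


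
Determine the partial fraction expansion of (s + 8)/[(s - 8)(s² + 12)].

At s=8: α = (1·8 + 8)/(8² + 12) = 4/19. β = -α = -4/19, γ = 1 - 8·α = -13/19
Result: (4/19)/(s - 8) - ((4/19)s + 13/19)/(s² + 12)


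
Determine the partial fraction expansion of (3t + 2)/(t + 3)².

(3t + 2) = A(t + 3) + B. At t = -3: B = 3·(-3) + 2 = -7. Coeff of t: A = 3
Result: 3/(t + 3) - 7/(t + 3)²


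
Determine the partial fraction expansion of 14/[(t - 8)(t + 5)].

14/(t - 8)(t + 5) = α/(t - 8) + β/(t + 5). α = 14/(8 + 5) = 14/13, β = 14/(-5 - 8) = -14/13
Result: (14/13)/(t - 8) - (14/13)/(t + 5)


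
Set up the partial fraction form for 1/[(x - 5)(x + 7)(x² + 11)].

Two linear + quadratic: A/(x - 5) + B/(x + 7) + (Cx + D)/(x² + 11)


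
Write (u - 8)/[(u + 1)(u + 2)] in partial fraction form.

At u=-1: α = (1·(-1) - 8)/(-1 + 2) = -9. At u=-2: β = (1·(-2) - 8)/(-2 + 1) = 10
Result: -9/(u + 1) + 10/(u + 2)


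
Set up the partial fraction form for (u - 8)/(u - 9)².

Repeated linear factor: α/(u - 9) + β/(u - 9)²


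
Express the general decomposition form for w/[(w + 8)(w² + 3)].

Linear + irreducible quadratic: A/(w + 8) + (Bw + C)/(w² + 3)


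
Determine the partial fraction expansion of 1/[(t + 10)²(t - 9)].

Cover-up at t=9: C = 1/(9 + 10)² = 1/361. Cover-up at t=-10: B = 1/(-10 - 9) = -1/19. Comparing t² coeff: A = -C = -1/361
Result: (-1/361)/(t + 10) - (1/19)/(t + 10)² + (1/361)/(t - 9)


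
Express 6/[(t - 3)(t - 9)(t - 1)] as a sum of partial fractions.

Using cover-up method: α = -1/2, β = 1/8, γ = 3/8
Result: (-1/2)/(t - 3) + (1/8)/(t - 9) + (3/8)/(t - 1)


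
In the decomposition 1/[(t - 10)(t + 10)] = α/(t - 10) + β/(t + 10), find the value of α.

Cover-up at t = 10: α = 1/(10 + 10) = 1/20


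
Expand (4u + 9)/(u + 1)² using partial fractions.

(4u + 9) = α(u + 1) + β. At u = -1: β = 4·(-1) + 9 = 5. Coeff of u: α = 4
Result: 4/(u + 1) + 5/(u + 1)²


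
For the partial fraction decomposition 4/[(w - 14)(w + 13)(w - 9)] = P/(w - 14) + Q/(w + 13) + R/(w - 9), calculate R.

Cover-up at w = 9: R = 4/[(9 - 14)(9 + 13)] = 4/[(-5)(22)] = -4/110 = -2/55


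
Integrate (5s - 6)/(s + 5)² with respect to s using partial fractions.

Decompose: α = 5, β = 5·(-5) - 6 = -31, so (5s - 6)/(s + 5)² = 5/(s + 5) - 31/(s + 5)². Integrate: ∫ α/(s + 5) ds = 5 ln|(s + 5)|; ∫ β/(s + 5)² ds = 31/(s + 5). Sum: 5 ln|(s + 5)| + 31/(s + 5) + C


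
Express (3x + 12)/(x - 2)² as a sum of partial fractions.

(3x + 12) = P(x - 2) + Q. At x = 2: Q = 3·2 + 12 = 18. Coeff of x: P = 3
Result: 3/(x - 2) + 18/(x - 2)²


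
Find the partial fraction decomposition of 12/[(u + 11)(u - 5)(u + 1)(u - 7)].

Using Heaviside cover-up: (-1/240)/(u + 11) - (1/16)/(u - 5) + (1/40)/(u + 1) + (1/24)/(u - 7)


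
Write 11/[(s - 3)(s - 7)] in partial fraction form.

11/(s - 3)(s - 7) = P/(s - 3) + Q/(s - 7). P = 11/(3 - 7) = -11/4, Q = 11/(7 - 3) = 11/4
Result: (-11/4)/(s - 3) + (11/4)/(s - 7)


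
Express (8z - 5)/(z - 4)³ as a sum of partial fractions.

(8z - 5) = α(z - 4)² + β(z - 4) + γ. At z = 4: γ = 8·4 - 5 = 27. Coefficients: α = 0, β = 8
Result: 8/(z - 4)² + 27/(z - 4)³


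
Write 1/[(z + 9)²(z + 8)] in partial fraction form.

Cover-up at z=-8: γ = 1/(-8 + 9)² = 1. Cover-up at z=-9: β = 1/(-9 + 8) = -1. Comparing z² coeff: α = -γ = -1
Result: -1/(z + 9) - 1/(z + 9)² + 1/(z + 8)


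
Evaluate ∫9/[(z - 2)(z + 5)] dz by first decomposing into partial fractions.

Decompose: 9/[(z - 2)(z + 5)] = (9/7)/(z - 2) - (9/7)/(z + 5). Integrate each term: (9/7) ln|(z - 2)| - (9/7) ln|(z + 5)| + C


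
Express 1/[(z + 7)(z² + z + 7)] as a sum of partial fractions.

Cover-up at z = -7: α = 1/((-7)² + 1·(-7) + 7) = 1/49. Then β = -α = -1/49, γ = -α·(1 - 7) = 6/49
Result: (1/49)/(z + 7) - ((1/49)z - 6/49)/(z² + z + 7)


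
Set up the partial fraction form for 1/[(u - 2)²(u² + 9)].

Repeated linear + quadratic: α/(u - 2) + β/(u - 2)² + (γu + δ)/(u² + 9)


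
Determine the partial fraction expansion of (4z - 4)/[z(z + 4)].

At z=0: P = (4·0 - 4)/(0 + 4) = -1. At z=-4: Q = (4·(-4) - 4)/(-4 - 0) = 5
Result: -1/z + 5/(z + 4)


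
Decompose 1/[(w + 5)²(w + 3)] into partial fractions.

Cover-up at w=-3: γ = 1/(-3 + 5)² = 1/4. Cover-up at w=-5: β = 1/(-5 + 3) = -1/2. Comparing w² coeff: α = -γ = -1/4
Result: (-1/4)/(w + 5) - (1/2)/(w + 5)² + (1/4)/(w + 3)


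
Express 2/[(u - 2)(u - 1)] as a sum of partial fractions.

2/(u - 2)(u - 1) = A/(u - 2) + B/(u - 1). A = 2/(2 - 1) = 2, B = 2/(1 - 2) = -2
Result: 2/(u - 2) - 2/(u - 1)


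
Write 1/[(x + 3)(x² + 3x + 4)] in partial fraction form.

Cover-up at x = -3: A = 1/((-3)² + 3·(-3) + 4) = 1/4. Then B = -A = -1/4, C = -A·(3 - 3) = 0
Result: (1/4)/(x + 3) - ((1/4)x)/(x² + 3x + 4)


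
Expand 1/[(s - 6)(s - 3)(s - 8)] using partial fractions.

Using cover-up method: P = -1/6, Q = 1/15, R = 1/10
Result: (-1/6)/(s - 6) + (1/15)/(s - 3) + (1/10)/(s - 8)


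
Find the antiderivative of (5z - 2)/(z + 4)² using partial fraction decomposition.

Decompose: A = 5, B = 5·(-4) - 2 = -22, so (5z - 2)/(z + 4)² = 5/(z + 4) - 22/(z + 4)². Integrate: ∫ A/(z + 4) dz = 5 ln|(z + 4)|; ∫ B/(z + 4)² dz = 22/(z + 4). Sum: 5 ln|(z + 4)| + 22/(z + 4) + C


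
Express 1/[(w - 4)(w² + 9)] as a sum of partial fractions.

Cover-up at w = 4: α = 1/(4² + 9) = 1/25. Then β = -α = -1/25, γ = -α·(0 + 4) = -4/25
Result: (1/25)/(w - 4) - ((1/25)w + 4/25)/(w² + 9)


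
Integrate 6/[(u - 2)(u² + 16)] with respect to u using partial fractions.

Cover-up at u=2: P = 6/(2²+16) = 3/10. Coeff matching: Q = -3/10, R = -3/5. Decomposition: (3/10)/(u - 2) - ((3/10)u + 3/5)/(u² + 16). Integrate: linear → ln, quadratic → (1/2)ln + arctan: (3/10) ln|(u - 2)| - (3/20) ln(u² + 16) - (3/20) arctan(u/4) + C


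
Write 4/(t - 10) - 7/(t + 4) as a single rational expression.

Common denominator (t - 10)(t + 4). Numerator: 4(t + 4) - 7(t - 10) = (4t + 16) - (7t - 70) = -3t + 86
Result: (-3t + 86)/[(t - 10)(t + 4)]


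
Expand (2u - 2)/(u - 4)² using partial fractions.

(2u - 2) = α(u - 4) + β. At u = 4: β = 2·4 - 2 = 6. Coeff of u: α = 2
Result: 2/(u - 4) + 6/(u - 4)²


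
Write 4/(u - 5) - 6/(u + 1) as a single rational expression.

Common denominator (u - 5)(u + 1). Numerator: 4(u + 1) - 6(u - 5) = (4u + 4) - (6u - 30) = -2u + 34
Result: (-2u + 34)/[(u - 5)(u + 1)]


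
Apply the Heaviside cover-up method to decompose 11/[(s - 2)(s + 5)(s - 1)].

Cover (s - 2), s=2: P = 11/[(2 + 5)(2 - 1)] = 11/7. Cover (s + 5), s=-5: Q = 11/[(-5 - 2)(-5 - 1)] = 11/42. Cover (s - 1), s=1: R = 11/[(1 - 2)(1 + 5)] = -11/6.
Result: (11/7)/(s - 2) + (11/42)/(s + 5) - (11/6)/(s - 1)


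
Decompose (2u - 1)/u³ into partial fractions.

(2u - 1) = Au² + Bu + C. At u = 0: C = 2·0 - 1 = -1. Coefficients: A = 0, B = 2
Result: 2/u² - 1/u³
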